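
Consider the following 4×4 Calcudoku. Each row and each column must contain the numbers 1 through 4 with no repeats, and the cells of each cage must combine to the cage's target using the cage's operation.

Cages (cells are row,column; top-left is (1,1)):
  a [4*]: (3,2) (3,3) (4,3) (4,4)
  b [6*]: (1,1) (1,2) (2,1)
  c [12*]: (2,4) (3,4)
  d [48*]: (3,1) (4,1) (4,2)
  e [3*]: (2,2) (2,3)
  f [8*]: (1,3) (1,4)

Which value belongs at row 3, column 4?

Cage d needs product 48, so (3,1) = 4.
Row 3 now contains 4, leaving (3,4) = 3.
Cage d has product 48; hence (4,1) = 3.
Cage d needs product 48, which forces (4,2) = 4.
The 3 cells of cage b must have product 6, so (1,2) = 3.
3 is placed in column 2, so (2,2) = 1.
Row 2 now contains 1, leaving (2,3) = 3.
3 is placed in column 4, leaving (2,4) = 4.
Column 2 already has 1, which forces (3,2) = 2.
Row 3 already has 2; hence (3,3) = 1.
Column 3 now contains 1, so (4,3) = 2.
Row 4 already has 2, so (4,4) = 1.
Cage b has product 6, leaving (1,1) = 1.
Column 3 already has 2, so (1,3) = 4.
4 is placed in column 4; hence (1,4) = 2.
Row 2 now contains 1; hence (2,1) = 2.
The full grid is 1 3 4 2 / 2 1 3 4 / 4 2 1 3 / 3 4 2 1.

3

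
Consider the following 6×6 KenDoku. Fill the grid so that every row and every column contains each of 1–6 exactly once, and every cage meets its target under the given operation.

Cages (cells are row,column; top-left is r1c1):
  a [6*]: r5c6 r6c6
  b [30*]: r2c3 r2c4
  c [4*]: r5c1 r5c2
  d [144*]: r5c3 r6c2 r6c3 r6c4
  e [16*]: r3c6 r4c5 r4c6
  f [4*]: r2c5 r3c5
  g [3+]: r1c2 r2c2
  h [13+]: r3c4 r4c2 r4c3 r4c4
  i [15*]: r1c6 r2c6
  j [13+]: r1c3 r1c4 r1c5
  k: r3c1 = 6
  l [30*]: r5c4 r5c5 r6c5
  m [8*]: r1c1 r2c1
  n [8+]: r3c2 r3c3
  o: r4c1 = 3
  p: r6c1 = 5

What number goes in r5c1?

Cage k is a single given cell, which forces r3c1 = 6.
Cage o is given, leaving r4c1 = 3.
P is a freebie, so r6c1 = 5.
In row 1, 1 can only go at r1c2, so r1c2 = 1.
1 is placed in column 2, so r2c2 = 2.
Cage c's pair has product 4; hence r5c1 = 1.
1 is placed in column 2, so r5c2 = 4.
The two cells of cage m must have product 8, which forces r1c1 = 2.
2 is placed in row 2, leaving r2c1 = 4.
Row 2 now contains 4, leaving r2c5 = 1.
1 is placed in column 5, so r3c5 = 4.
Row 3 already has 4, leaving r3c6 = 2.
4 is placed in column 5; hence r4c5 = 2.
Column 5 now contains 2, leaving r6c5 = 3.
Row 6 already has 3, which forces r6c6 = 1.
Cage j needs sum 13, which forces r1c5 = 6.
1 is placed in column 6; hence r4c6 = 4.
Cage d needs product 144, which forces r5c3 = 3.
The 3 cells of cage l must have product 30; hence r5c4 = 2.
Cage l has product 30, so r5c5 = 5.
Cage a needs two cells with product 6; hence r5c6 = 6.
Row 6 already has 3, which forces r6c2 = 6.
Column 4 now contains 2, which forces r6c4 = 4.
Column 3 already has 3, leaving r1c3 = 4.
Column 4 now contains 4; hence r1c4 = 3.
Row 1 now contains 3; hence r1c6 = 5.
5 is placed in column 6, which forces r2c6 = 3.
Cage n needs two cells with sum 8, so r3c2 = 3.
Column 3 already has 3; hence r3c3 = 5.
Cage h needs sum 13, so r3c4 = 1.
6 is placed in column 2, leaving r4c2 = 5.
Row 4 now contains 4, leaving r4c3 = 1.
The 4 cells of cage h must have sum 13, so r4c4 = 6.
4 is placed in row 6, leaving r6c3 = 2.
Column 3 already has 5, leaving r2c3 = 6.
Column 4 now contains 6, which forces r2c4 = 5.
Completed grid: 2 1 4 3 6 5 / 4 2 6 5 1 3 / 6 3 5 1 4 2 / 3 5 1 6 2 4 / 1 4 3 2 5 6 / 5 6 2 4 3 1.

1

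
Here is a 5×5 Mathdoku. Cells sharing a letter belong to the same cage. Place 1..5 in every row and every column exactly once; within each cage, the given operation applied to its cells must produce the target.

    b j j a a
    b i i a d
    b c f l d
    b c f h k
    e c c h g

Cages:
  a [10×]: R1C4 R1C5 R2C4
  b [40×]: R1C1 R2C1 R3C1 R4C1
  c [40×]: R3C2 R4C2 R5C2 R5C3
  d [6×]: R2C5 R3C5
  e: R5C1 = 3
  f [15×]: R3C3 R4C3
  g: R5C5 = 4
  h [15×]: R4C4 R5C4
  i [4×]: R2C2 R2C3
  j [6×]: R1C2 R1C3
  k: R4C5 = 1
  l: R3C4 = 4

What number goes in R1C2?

3

L is a freebie; hence R3C4 = 4.
Cage k is a single given cell, which forces R4C5 = 1.
Cage e is a single given cell, leaving R5C1 = 3.
Row 5 now contains 3, so R5C4 = 5.
G is a freebie, leaving R5C5 = 4.
Cage a needs product 10, leaving R1C5 = 5.
Cage c needs product 40, which forces R3C2 = 5.
5 is placed in row 3, which forces R3C3 = 3.
Row 3 now contains 3, so R3C5 = 2.
Cage c has product 40, which forces R4C2 = 4.
3 is placed in column 3; hence R4C3 = 5.
Column 4 now contains 5, so R4C4 = 3.
Cage b has product 40, leaving R1C1 = 4.
The two cells of cage j must have product 6, leaving R1C2 = 3.
3 is placed in column 3, which forces R1C3 = 2.
2 is placed in row 1, so R1C4 = 1.
Cage b has product 40, which forces R2C1 = 5.
Column 2 already has 4, leaving R2C2 = 1.
Cage i needs two cells with product 4, which forces R2C3 = 4.
Column 4 already has 1, so R2C4 = 2.
Column 5 now contains 2; hence R2C5 = 3.
Row 3 already has 2, which forces R3C1 = 1.
Row 4 already has 5; hence R4C1 = 2.
Column 2 already has 1; hence R5C2 = 2.
Column 3 now contains 2, so R5C3 = 1.
The full grid is 4 3 2 1 5 / 5 1 4 2 3 / 1 5 3 4 2 / 2 4 5 3 1 / 3 2 1 5 4.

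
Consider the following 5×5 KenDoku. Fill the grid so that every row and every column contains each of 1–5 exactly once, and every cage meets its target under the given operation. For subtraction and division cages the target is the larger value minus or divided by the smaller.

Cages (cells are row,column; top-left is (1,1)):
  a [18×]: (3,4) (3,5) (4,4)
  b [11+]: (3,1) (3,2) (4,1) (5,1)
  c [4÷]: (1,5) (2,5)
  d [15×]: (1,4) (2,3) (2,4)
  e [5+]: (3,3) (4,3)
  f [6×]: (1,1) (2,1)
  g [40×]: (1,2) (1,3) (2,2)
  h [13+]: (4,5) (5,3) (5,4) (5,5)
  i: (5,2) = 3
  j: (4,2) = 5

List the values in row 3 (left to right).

5 1 4 2 3

Cage a needs product 18; hence (3,4) = 2.
Cage a has product 18; hence (3,5) = 3.
Cage j is a single given cell, which forces (4,2) = 5.
The 3 cells of cage a must have product 18; hence (4,4) = 3.
Cage i is given; hence (5,2) = 3.
Cage g needs product 40; hence (1,3) = 5.
Row 1 already has 5, which forces (1,4) = 1.
1 is placed in row 1; hence (1,5) = 4.
Cage d needs product 15; hence (2,3) = 3.
1 is placed in column 4; hence (2,4) = 5.
Column 5 now contains 4, which forces (2,5) = 1.
The 4 cells of cage h must have sum 13; hence (4,5) = 2.
Cage h has sum 13, so (5,3) = 2.
5 is placed in column 4, which forces (5,4) = 4.
Column 5 now contains 4, leaving (5,5) = 5.
Cage f needs two cells with product 6; hence (1,1) = 3.
4 is placed in row 1; hence (1,2) = 2.
Row 2 now contains 3; hence (2,1) = 2.
The 3 cells of cage g must have product 40; hence (2,2) = 4.
Cage b has sum 11, leaving (3,1) = 5.
Cage b has sum 11; hence (3,2) = 1.
Row 3 already has 1, leaving (3,3) = 4.
Cage b has sum 11, which forces (4,1) = 4.
4 is placed in column 3, leaving (4,3) = 1.
5 is placed in row 5; hence (5,1) = 1.
The full grid is 3 2 5 1 4 / 2 4 3 5 1 / 5 1 4 2 3 / 4 5 1 3 2 / 1 3 2 4 5.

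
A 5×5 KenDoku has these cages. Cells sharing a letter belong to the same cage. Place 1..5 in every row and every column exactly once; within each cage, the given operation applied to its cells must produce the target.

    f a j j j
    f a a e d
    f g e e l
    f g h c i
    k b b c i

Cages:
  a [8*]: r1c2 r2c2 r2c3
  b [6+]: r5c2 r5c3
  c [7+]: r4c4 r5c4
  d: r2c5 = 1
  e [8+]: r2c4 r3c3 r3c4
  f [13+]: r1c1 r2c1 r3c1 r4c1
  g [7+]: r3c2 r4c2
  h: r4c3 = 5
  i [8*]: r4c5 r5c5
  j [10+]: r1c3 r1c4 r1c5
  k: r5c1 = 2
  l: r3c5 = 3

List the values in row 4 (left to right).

D is a freebie; hence r2c5 = 1.
L is a freebie, which forces r3c5 = 3.
Cage h is a single given cell; hence r4c3 = 5.
Cage k is a single given cell, which forces r5c1 = 2.
Row 5 already has 2, so r5c5 = 4.
Cage a needs product 8, leaving r1c2 = 1.
Column 5 now contains 4; hence r4c5 = 2.
Cage b's pair has sum 6; hence r5c2 = 5.
Row 5 already has 4, so r5c3 = 1.
Row 5 now contains 5; hence r5c4 = 3.
The 3 cells of cage j must have sum 10; hence r1c3 = 3.
Cage j needs sum 10, leaving r1c4 = 2.
2 is placed in column 5, which forces r1c5 = 5.
Column 4 now contains 2, so r2c4 = 5.
5 is placed in column 2, leaving r3c2 = 4.
The 3 cells of cage e must have sum 8, which forces r3c3 = 2.
4 is placed in row 3, leaving r3c4 = 1.
2 is placed in row 4, so r4c2 = 3.
2 is placed in row 4, which forces r4c4 = 4.
5 is placed in row 1, leaving r1c1 = 4.
The 4 cells of cage f must have sum 13, which forces r2c1 = 3.
4 is placed in column 2, leaving r2c2 = 2.
Column 3 already has 2, leaving r2c3 = 4.
Row 3 now contains 1; hence r3c1 = 5.
4 is placed in row 4; hence r4c1 = 1.
Filled in: 4 1 3 2 5 / 3 2 4 5 1 / 5 4 2 1 3 / 1 3 5 4 2 / 2 5 1 3 4.

1 3 5 4 2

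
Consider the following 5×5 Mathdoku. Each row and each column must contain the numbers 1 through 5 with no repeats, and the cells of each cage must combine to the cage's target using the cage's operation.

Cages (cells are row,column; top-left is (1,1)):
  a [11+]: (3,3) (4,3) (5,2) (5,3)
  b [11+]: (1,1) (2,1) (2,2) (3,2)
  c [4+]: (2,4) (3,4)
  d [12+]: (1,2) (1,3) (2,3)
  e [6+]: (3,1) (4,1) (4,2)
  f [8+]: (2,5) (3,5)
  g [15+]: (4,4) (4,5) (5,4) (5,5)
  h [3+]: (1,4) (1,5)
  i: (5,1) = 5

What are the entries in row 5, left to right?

5 3 1 4 2

I is a freebie, so (5,1) = 5.
In column 4, 5 can only go at (4,4), so (4,4) = 5.
In column 4, 2 can only go at (1,4), so (1,4) = 2.
Row 1 now contains 2; hence (1,5) = 1.
In column 4, 4 can only go at (5,4), so (5,4) = 4.
Cage g needs sum 15, which forces (4,5) = 4.
4 is placed in row 5, leaving (5,5) = 2.
Column 3 needs a 1, and only (5,3) is open for it.
Row 5 now contains 1; hence (5,2) = 3.
The only place for 4 in column 1 is (1,1).
4 is placed in row 1, leaving (1,2) = 5.
Cage d needs sum 12, which forces (1,3) = 3.
Cage d has sum 12, which forces (2,3) = 4.
Column 3 now contains 4, so (3,3) = 5.
Row 3 now contains 5, leaving (3,5) = 3.
3 is placed in column 3, leaving (4,3) = 2.
Cage c needs two cells with sum 4; hence (2,4) = 3.
Column 5 already has 3, so (2,5) = 5.
Cage e needs sum 6, so (3,1) = 2.
The 4 cells of cage b must have sum 11, which forces (3,2) = 4.
Row 3 now contains 3, leaving (3,4) = 1.
Cage e needs sum 6, leaving (4,1) = 3.
Row 4 now contains 2, which forces (4,2) = 1.
Column 1 already has 2, which forces (2,1) = 1.
Column 2 already has 1; hence (2,2) = 2.
Filled in: 4 5 3 2 1 / 1 2 4 3 5 / 2 4 5 1 3 / 3 1 2 5 4 / 5 3 1 4 2.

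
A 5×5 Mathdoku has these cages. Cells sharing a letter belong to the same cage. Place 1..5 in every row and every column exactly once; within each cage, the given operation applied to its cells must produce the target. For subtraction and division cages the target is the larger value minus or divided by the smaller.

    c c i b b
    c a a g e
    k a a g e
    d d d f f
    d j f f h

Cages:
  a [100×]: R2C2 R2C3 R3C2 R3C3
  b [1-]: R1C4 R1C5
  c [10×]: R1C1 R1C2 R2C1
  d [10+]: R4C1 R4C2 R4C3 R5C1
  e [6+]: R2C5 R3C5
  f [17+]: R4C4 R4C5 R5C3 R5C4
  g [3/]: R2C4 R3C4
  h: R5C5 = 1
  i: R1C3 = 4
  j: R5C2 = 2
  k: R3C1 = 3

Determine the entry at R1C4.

Cage i is given, which forces R1C3 = 4.
Cage k is given, leaving R3C1 = 3.
3 is placed in row 3, so R3C4 = 1.
Cage j is given; hence R5C2 = 2.
Cage h is a single given cell, so R5C5 = 1.
Cage a needs product 100, leaving R2C2 = 5.
Cage a has product 100; hence R2C3 = 1.
1 is placed in column 4, which forces R2C4 = 3.
Cage a has product 100, which forces R3C2 = 4.
Cage a needs product 100, which forces R3C3 = 5.
Row 3 now contains 4; hence R3C5 = 2.
1 is placed in row 5; hence R5C1 = 4.
Column 3 now contains 5, leaving R5C3 = 3.
Row 5 now contains 4, leaving R5C4 = 5.
Cage c needs product 10, leaving R1C1 = 5.
5 is placed in column 2, which forces R1C2 = 1.
3 is placed in column 4, leaving R1C4 = 2.
2 is placed in column 5; hence R1C5 = 3.
Row 2 already has 1, which forces R2C1 = 2.
2 is placed in column 5, so R2C5 = 4.
The 4 cells of cage d must have sum 10, which forces R4C1 = 1.
Cage d has sum 10, so R4C2 = 3.
Column 3 now contains 3; hence R4C3 = 2.
Column 4 now contains 5, which forces R4C4 = 4.
The 4 cells of cage f must have sum 17; hence R4C5 = 5.
The full grid is 5 1 4 2 3 / 2 5 1 3 4 / 3 4 5 1 2 / 1 3 2 4 5 / 4 2 3 5 1.

2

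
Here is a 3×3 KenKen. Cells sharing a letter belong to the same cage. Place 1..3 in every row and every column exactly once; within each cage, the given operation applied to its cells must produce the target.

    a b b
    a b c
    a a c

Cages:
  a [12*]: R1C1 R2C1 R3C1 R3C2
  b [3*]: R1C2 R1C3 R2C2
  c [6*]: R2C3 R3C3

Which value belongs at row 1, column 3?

1

The 3 cells of cage b must have product 3, leaving R1C2 = 3.
The 3 cells of cage b must have product 3; hence R1C3 = 1.
Cage b needs product 3, which forces R2C2 = 1.
The 4 cells of cage a must have product 12, so R3C2 = 2.
Row 3 now contains 2, leaving R3C3 = 3.
Row 1 now contains 1, which forces R1C1 = 2.
The 4 cells of cage a must have product 12; hence R2C1 = 3.
Column 3 already has 3, which forces R2C3 = 2.
3 is placed in row 3, which forces R3C1 = 1.
The full grid is 2 3 1 / 3 1 2 / 1 2 3.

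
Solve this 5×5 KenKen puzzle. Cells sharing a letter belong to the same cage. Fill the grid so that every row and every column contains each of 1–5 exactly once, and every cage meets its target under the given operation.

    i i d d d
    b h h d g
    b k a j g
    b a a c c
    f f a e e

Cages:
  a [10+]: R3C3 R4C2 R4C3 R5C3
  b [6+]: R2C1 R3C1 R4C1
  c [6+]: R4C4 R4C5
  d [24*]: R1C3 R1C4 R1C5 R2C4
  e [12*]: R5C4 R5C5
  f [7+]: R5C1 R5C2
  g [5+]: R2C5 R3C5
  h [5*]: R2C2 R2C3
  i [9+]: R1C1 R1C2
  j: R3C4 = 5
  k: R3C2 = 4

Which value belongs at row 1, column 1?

4

K is a freebie; hence R3C2 = 4.
Cage j is a single given cell, so R3C4 = 5.
Cage i's pair has sum 9, leaving R1C1 = 4.
4 is placed in column 2, so R1C2 = 5.
Column 2 now contains 5, leaving R2C2 = 1.
Row 2 already has 1; hence R2C3 = 5.
The 4 cells of cage d must have product 24, leaving R2C4 = 4.
Cage f needs two cells with sum 7; hence R5C1 = 5.
Cage f's pair has sum 7, which forces R5C2 = 2.
Column 4 now contains 4, so R5C4 = 3.
3 is placed in row 5, which forces R5C5 = 4.
The 4 cells of cage a must have sum 10, so R3C3 = 2.
Row 3 already has 2, so R3C5 = 3.
Column 2 now contains 2, so R4C2 = 3.
The 4 cells of cage a must have sum 10; hence R4C3 = 4.
Cage c needs two cells with sum 6, leaving R4C4 = 1.
Cage c's pair has sum 6; hence R4C5 = 5.
4 is placed in row 5, so R5C3 = 1.
1 is placed in column 3, leaving R1C3 = 3.
Column 4 now contains 1, so R1C4 = 2.
Cage d needs product 24, which forces R1C5 = 1.
The 3 cells of cage b must have sum 6; hence R2C1 = 3.
3 is placed in column 5; hence R2C5 = 2.
3 is placed in row 3, leaving R3C1 = 1.
Row 4 already has 1, so R4C1 = 2.
The full grid is 4 5 3 2 1 / 3 1 5 4 2 / 1 4 2 5 3 / 2 3 4 1 5 / 5 2 1 3 4.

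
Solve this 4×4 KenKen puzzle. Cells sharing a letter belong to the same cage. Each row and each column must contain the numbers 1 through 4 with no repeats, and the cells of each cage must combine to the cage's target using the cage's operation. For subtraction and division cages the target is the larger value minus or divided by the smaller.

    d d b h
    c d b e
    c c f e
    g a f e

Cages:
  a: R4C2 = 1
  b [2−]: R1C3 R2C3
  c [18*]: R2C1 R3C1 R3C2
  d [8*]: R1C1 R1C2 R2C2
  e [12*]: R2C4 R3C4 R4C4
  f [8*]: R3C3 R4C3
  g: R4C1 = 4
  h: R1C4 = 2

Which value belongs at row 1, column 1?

1

H is a freebie; hence R1C4 = 2.
Cage c has product 18, leaving R2C1 = 3.
Cage c has product 18, so R3C1 = 2.
Cage c has product 18, leaving R3C2 = 3.
Row 3 now contains 2, which forces R3C3 = 4.
Row 3 already has 4; hence R3C4 = 1.
Cage g is a single given cell; hence R4C1 = 4.
Cage a is given, leaving R4C2 = 1.
Column 3 now contains 4, leaving R4C3 = 2.
Row 4 already has 4, leaving R4C4 = 3.
4 is placed in column 1, so R1C1 = 1.
Column 2 already has 1, so R1C2 = 4.
Cage b's pair has difference 2, which forces R1C3 = 3.
Cage d needs product 8, so R2C2 = 2.
Column 3 now contains 2, which forces R2C3 = 1.
1 is placed in column 4; hence R2C4 = 4.
Completed grid: 1 4 3 2 / 3 2 1 4 / 2 3 4 1 / 4 1 2 3.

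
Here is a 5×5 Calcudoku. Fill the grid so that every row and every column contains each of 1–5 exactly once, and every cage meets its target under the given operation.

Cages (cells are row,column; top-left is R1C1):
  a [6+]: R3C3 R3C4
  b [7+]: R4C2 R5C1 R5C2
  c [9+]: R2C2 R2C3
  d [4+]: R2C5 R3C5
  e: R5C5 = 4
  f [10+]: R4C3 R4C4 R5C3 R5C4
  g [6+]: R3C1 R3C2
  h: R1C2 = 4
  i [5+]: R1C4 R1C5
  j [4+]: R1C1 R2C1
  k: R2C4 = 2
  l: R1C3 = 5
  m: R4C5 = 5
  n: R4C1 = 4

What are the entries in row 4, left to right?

4 2 3 1 5

Cage h is a single given cell, leaving R1C2 = 4.
L is a freebie, leaving R1C3 = 5.
4 is placed in column 2, so R2C2 = 5.
Column 3 now contains 5, which forces R2C3 = 4.
Cage k is given, which forces R2C4 = 2.
Cage n is a single given cell, so R4C1 = 4.
Cage m is given; hence R4C5 = 5.
E is a freebie; hence R5C5 = 4.
Cage i needs two cells with sum 5; hence R1C4 = 3.
Cage i's pair has sum 5, which forces R1C5 = 2.
Cage g's pair has sum 6, leaving R3C1 = 5.
The two cells of cage g must have sum 6, leaving R3C2 = 1.
Row 3 now contains 1; hence R3C3 = 2.
5 is placed in row 3, so R3C4 = 4.
Row 3 now contains 1, which forces R3C5 = 3.
Cage f needs sum 10, leaving R4C3 = 3.
The 4 cells of cage f must have sum 10, so R4C4 = 1.
Column 2 now contains 1; hence R5C2 = 3.
Cage f needs sum 10, so R5C3 = 1.
The 4 cells of cage f must have sum 10; hence R5C4 = 5.
3 is placed in row 1, which forces R1C1 = 1.
Cage j's pair has sum 4, which forces R2C1 = 3.
Column 5 already has 3; hence R2C5 = 1.
Row 4 already has 3; hence R4C2 = 2.
3 is placed in row 5, so R5C1 = 2.
The full grid is 1 4 5 3 2 / 3 5 4 2 1 / 5 1 2 4 3 / 4 2 3 1 5 / 2 3 1 5 4.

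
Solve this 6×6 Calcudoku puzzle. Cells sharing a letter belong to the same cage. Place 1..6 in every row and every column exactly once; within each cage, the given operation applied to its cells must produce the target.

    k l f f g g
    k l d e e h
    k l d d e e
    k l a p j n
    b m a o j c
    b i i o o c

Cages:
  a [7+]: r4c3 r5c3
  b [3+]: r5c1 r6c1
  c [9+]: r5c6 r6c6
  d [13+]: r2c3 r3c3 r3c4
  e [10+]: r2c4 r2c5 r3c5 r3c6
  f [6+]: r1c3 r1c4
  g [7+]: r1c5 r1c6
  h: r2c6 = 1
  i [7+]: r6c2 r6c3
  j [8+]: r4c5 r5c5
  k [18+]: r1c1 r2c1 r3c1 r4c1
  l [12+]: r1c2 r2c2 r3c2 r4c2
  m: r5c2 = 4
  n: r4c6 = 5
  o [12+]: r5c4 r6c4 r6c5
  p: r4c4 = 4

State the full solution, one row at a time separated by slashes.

Cage h is given, so r2c6 = 1.
Cage p is a single given cell; hence r4c4 = 4.
Cage n is given, leaving r4c6 = 5.
Cage m is a single given cell; hence r5c2 = 4.
In column 2, 5 can only go at r6c2, so r6c2 = 5.
Cage i's pair has sum 7; hence r6c3 = 2.
Cage b's pair has sum 3, leaving r5c1 = 2.
2 is placed in row 6; hence r6c1 = 1.
Row 5 needs a 1, and only r5c3 is open for it.
1 is placed in column 3, leaving r4c3 = 6.
Row 4 already has 6; hence r4c1 = 3.
3 is placed in row 4; hence r4c5 = 2.
Cage e needs sum 10, leaving r3c5 = 1.
Row 4 now contains 2; hence r4c2 = 1.
The two cells of cage j must have sum 8; hence r5c5 = 6.
6 is placed in row 5, so r5c6 = 3.
3 is placed in column 6, leaving r6c6 = 6.
3 is placed in row 5; hence r5c4 = 5.
Row 6 now contains 6, so r6c4 = 3.
Cage o has sum 12, which forces r6c5 = 4.
3 is placed in column 4, which forces r2c4 = 2.
5 is placed in column 4; hence r3c4 = 6.
Cage f's pair has sum 6, so r1c3 = 5.
Column 4 already has 2, which forces r1c4 = 1.
Row 1 now contains 5, leaving r1c5 = 3.
Column 5 now contains 3, leaving r2c5 = 5.
The two cells of cage g must have sum 7, which forces r1c6 = 4.
Cage k has sum 18, leaving r3c1 = 5.
Cage e has sum 10, so r3c6 = 2.
Row 1 already has 4, leaving r1c1 = 6.
Cage l has sum 12; hence r1c2 = 2.
Cage k has sum 18, leaving r2c1 = 4.
The 4 cells of cage l must have sum 12; hence r2c2 = 6.
4 is placed in row 2; hence r2c3 = 3.
2 is placed in row 3, which forces r3c2 = 3.
3 is placed in column 3; hence r3c3 = 4.

6 2 5 1 3 4 / 4 6 3 2 5 1 / 5 3 4 6 1 2 / 3 1 6 4 2 5 / 2 4 1 5 6 3 / 1 5 2 3 4 6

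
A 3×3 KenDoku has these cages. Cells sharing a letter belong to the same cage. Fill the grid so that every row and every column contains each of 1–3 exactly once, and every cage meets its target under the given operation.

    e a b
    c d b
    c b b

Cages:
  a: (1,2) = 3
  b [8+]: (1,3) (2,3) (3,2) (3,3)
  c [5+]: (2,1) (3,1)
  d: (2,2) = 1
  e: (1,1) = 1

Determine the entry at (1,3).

Cage e is given, leaving (1,1) = 1.
Cage a is given; hence (1,2) = 3.
Row 1 now contains 3; hence (1,3) = 2.
D is a freebie; hence (2,2) = 1.
Row 2 already has 1; hence (2,3) = 3.
Cage b needs sum 8, which forces (3,2) = 2.
3 is placed in column 3, so (3,3) = 1.
3 is placed in row 2, leaving (2,1) = 2.
Row 3 already has 2, leaving (3,1) = 3.
Filled in: 1 3 2 / 2 1 3 / 3 2 1.

2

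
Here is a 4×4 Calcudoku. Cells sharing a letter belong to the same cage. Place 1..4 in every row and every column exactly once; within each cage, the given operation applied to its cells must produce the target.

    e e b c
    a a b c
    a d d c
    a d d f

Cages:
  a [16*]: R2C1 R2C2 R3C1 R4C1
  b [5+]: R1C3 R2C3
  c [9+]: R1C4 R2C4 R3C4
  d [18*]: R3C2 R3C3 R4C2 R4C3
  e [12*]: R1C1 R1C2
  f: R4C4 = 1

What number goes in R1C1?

3

Cage a needs product 16, so R2C2 = 2.
F is a freebie; hence R4C4 = 1.
Cage d needs product 18; hence R3C2 = 1.
The 4 cells of cage d must have product 18, leaving R3C3 = 3.
Row 4 now contains 1, so R4C2 = 3.
Cage d needs product 18, which forces R4C3 = 2.
Cage e's pair has product 12, so R1C1 = 3.
Column 2 already has 3; hence R1C2 = 4.
4 is placed in row 1; hence R1C3 = 1.
4 is placed in row 1, which forces R1C4 = 2.
The 4 cells of cage a must have product 16, which forces R2C1 = 1.
Column 3 already has 1, which forces R2C3 = 4.
Row 2 now contains 4, leaving R2C4 = 3.
Cage a has product 16, which forces R3C1 = 2.
2 is placed in column 4, which forces R3C4 = 4.
Row 4 already has 2, leaving R4C1 = 4.
Completed grid: 3 4 1 2 / 1 2 4 3 / 2 1 3 4 / 4 3 2 1.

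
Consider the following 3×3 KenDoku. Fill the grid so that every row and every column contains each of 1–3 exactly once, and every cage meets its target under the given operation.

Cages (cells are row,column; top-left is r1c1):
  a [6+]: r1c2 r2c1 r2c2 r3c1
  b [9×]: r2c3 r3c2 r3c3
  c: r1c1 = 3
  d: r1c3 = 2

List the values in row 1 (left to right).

3 1 2

Cage c is given, leaving r1c1 = 3.
Cage d is a single given cell; hence r1c3 = 2.
The 3 cells of cage b must have product 9, leaving r2c3 = 3.
Cage b has product 9, which forces r3c2 = 3.
The 3 cells of cage b must have product 9, leaving r3c3 = 1.
Row 1 now contains 2, leaving r1c2 = 1.
The 4 cells of cage a must have sum 6, which forces r2c1 = 1.
The 4 cells of cage a must have sum 6, which forces r2c2 = 2.
1 is placed in row 3, so r3c1 = 2.
Completed grid: 3 1 2 / 1 2 3 / 2 3 1.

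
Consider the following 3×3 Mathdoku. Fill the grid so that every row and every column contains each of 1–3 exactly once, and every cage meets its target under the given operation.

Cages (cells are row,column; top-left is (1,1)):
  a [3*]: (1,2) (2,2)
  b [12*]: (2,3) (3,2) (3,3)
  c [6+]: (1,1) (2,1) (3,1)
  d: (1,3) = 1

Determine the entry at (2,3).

D is a freebie, which forces (1,3) = 1.
The 3 cells of cage b must have product 12, leaving (2,3) = 2.
Cage b has product 12, which forces (3,2) = 2.
The 3 cells of cage b must have product 12, which forces (3,3) = 3.
Cage c has sum 6, so (1,1) = 2.
1 is placed in row 1, leaving (1,2) = 3.
Cage c needs sum 6, which forces (2,1) = 3.
Cage a needs two cells with product 3, which forces (2,2) = 1.
Row 3 now contains 3, leaving (3,1) = 1.
The full grid is 2 3 1 / 3 1 2 / 1 2 3.

2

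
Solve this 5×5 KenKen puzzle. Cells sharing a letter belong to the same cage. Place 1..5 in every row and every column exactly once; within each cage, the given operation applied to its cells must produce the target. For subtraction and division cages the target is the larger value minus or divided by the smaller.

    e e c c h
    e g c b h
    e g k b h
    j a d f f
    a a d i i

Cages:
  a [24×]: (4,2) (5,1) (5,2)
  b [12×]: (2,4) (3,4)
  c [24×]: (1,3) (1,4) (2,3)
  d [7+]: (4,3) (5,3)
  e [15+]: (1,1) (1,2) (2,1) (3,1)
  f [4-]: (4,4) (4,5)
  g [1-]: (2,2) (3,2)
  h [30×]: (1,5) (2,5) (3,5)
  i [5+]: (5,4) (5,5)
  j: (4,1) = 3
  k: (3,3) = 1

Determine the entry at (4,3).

Cage k is given, so (3,3) = 1.
J is a freebie, which forces (4,1) = 3.
The 3 cells of cage a must have product 24, so (5,2) = 3.
Row 1 needs a 1, and only (1,1) is open for it.
Cage e needs sum 15, leaving (1,2) = 5.
The two cells of cage g must have difference 1, which forces (2,2) = 1.
Cage g's pair has difference 1, which forces (3,2) = 2.
Column 2 now contains 2, which forces (4,2) = 4.
Cage a needs product 24, which forces (5,1) = 2.
Row 5 already has 2; hence (5,3) = 5.
5 is placed in column 3; hence (4,3) = 2.
Cage c needs product 24, which forces (1,4) = 2.
Row 1 now contains 2, so (1,5) = 3.
Column 5 already has 3, leaving (3,5) = 5.
Column 5 already has 5; hence (4,5) = 1.
Column 5 now contains 1, which forces (5,5) = 4.
Row 1 already has 3, which forces (1,3) = 4.
Cage e has sum 15, leaving (2,1) = 5.
Cage c needs product 24, which forces (2,3) = 3.
Row 2 already has 3, leaving (2,4) = 4.
Column 5 already has 5, so (2,5) = 2.
5 is placed in row 3, so (3,1) = 4.
4 is placed in column 4, leaving (3,4) = 3.
1 is placed in row 4, which forces (4,4) = 5.
Row 5 now contains 4, which forces (5,4) = 1.
Completed grid: 1 5 4 2 3 / 5 1 3 4 2 / 4 2 1 3 5 / 3 4 2 5 1 / 2 3 5 1 4.

2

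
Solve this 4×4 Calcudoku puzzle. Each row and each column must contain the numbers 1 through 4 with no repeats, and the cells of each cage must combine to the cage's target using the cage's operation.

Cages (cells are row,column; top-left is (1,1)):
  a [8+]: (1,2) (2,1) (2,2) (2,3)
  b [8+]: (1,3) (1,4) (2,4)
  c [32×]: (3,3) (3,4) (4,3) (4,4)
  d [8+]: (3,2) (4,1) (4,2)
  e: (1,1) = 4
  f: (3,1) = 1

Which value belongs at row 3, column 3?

2

E is a freebie; hence (1,1) = 4.
Cage f is given, so (3,1) = 1.
Row 3 needs a 3, and only (3,2) is open for it.
Cage d needs sum 8, so (4,1) = 3.
Cage d needs sum 8, which forces (4,2) = 2.
Column 2 now contains 2, which forces (1,2) = 1.
Row 1 now contains 1, which forces (1,3) = 3.
Row 1 already has 3; hence (1,4) = 2.
Column 1 now contains 3; hence (2,1) = 2.
The 4 cells of cage a must have sum 8, leaving (2,2) = 4.
Cage a has sum 8, which forces (2,3) = 1.
4 is placed in row 2, leaving (2,4) = 3.
2 is placed in column 4; hence (3,4) = 4.
1 is placed in column 3; hence (4,3) = 4.
Column 4 now contains 4, so (4,4) = 1.
Row 3 now contains 4, leaving (3,3) = 2.
Completed grid: 4 1 3 2 / 2 4 1 3 / 1 3 2 4 / 3 2 4 1.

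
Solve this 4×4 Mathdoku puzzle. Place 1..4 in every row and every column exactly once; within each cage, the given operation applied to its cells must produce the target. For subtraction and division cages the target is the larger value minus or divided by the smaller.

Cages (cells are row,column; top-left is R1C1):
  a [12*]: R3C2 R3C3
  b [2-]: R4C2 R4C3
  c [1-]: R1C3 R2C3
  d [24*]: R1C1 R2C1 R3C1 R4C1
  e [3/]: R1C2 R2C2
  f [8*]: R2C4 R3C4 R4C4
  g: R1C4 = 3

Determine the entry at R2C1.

Cage g is given, which forces R1C4 = 3.
Row 1 now contains 3, leaving R1C2 = 1.
The two cells of cage e must have quotient 3; hence R2C2 = 3.
Column 2 now contains 3, which forces R3C2 = 4.
4 is placed in row 3, leaving R3C3 = 3.
Column 2 already has 4, leaving R4C2 = 2.
Cage c's pair has difference 1, leaving R1C3 = 2.
Cage c needs two cells with difference 1, leaving R2C3 = 1.
Cage d needs product 24; hence R4C1 = 3.
Cage b needs two cells with difference 2; hence R4C3 = 4.
Row 4 already has 4, so R4C4 = 1.
Row 1 now contains 2, which forces R1C1 = 4.
Cage d needs product 24, so R2C1 = 2.
Cage f has product 8, which forces R2C4 = 4.
Cage d needs product 24, so R3C1 = 1.
Column 4 already has 1; hence R3C4 = 2.
Completed grid: 4 1 2 3 / 2 3 1 4 / 1 4 3 2 / 3 2 4 1.

2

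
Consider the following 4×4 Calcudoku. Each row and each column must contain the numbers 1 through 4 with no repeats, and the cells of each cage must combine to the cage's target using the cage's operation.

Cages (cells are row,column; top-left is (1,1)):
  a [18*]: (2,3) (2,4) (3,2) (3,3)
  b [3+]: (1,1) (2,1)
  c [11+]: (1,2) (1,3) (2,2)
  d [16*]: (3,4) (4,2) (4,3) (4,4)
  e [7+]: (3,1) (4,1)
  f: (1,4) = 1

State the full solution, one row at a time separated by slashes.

The 3 cells of cage c must have sum 11, leaving (1,2) = 3.
Cage c has sum 11, which forces (1,3) = 4.
F is a freebie, so (1,4) = 1.
Cage c has sum 11, leaving (2,2) = 4.
The 4 cells of cage d must have product 16, so (3,4) = 2.
1 is placed in column 4; hence (4,4) = 4.
Row 1 already has 1, which forces (1,1) = 2.
Cage b's pair has sum 3, which forces (2,1) = 1.
The 4 cells of cage a must have product 18, so (2,3) = 2.
2 is placed in column 4, which forces (2,4) = 3.
Cage e's pair has sum 7, which forces (3,1) = 4.
2 is placed in row 3, which forces (3,2) = 1.
The 4 cells of cage a must have product 18; hence (3,3) = 3.
Row 4 already has 4, leaving (4,1) = 3.
1 is placed in column 2, which forces (4,2) = 2.
2 is placed in column 3, leaving (4,3) = 1.

2 3 4 1 / 1 4 2 3 / 4 1 3 2 / 3 2 1 4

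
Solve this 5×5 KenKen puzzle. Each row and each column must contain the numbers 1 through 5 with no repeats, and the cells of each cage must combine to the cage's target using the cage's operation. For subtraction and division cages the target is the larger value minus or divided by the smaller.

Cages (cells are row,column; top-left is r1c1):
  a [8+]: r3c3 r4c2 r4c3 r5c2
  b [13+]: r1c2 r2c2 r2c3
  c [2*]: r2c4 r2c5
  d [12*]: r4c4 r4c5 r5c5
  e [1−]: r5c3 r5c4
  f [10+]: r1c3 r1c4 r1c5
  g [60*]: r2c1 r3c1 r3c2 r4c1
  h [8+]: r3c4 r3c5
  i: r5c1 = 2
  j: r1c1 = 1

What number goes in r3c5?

3

Cage j is a single given cell, so r1c1 = 1.
I is a freebie, leaving r5c1 = 2.
Cage g needs product 60, leaving r3c2 = 1.
Cage a needs sum 8; hence r3c3 = 2.
Cage a has sum 8, leaving r4c2 = 2.
The 4 cells of cage a must have sum 8, so r4c3 = 1.
Cage a needs sum 8, leaving r5c2 = 3.
The 3 cells of cage b must have sum 13, leaving r1c2 = 4.
Column 2 now contains 3; hence r2c2 = 5.
The 3 cells of cage b must have sum 13; hence r2c3 = 4.
Column 3 now contains 4, which forces r5c3 = 5.
5 is placed in row 5; hence r5c4 = 4.
Cage d needs product 12, leaving r5c5 = 1.
Column 3 already has 5, which forces r1c3 = 3.
4 is placed in row 2, leaving r2c1 = 3.
Cage c's pair has product 2, which forces r2c4 = 1.
Column 5 now contains 1, so r2c5 = 2.
Column 4 already has 4, which forces r4c4 = 3.
Cage d needs product 12, so r4c5 = 4.
The 3 cells of cage f must have sum 10, so r1c4 = 2.
Column 5 already has 2, which forces r1c5 = 5.
Cage g needs product 60, leaving r3c1 = 4.
Column 4 already has 3, which forces r3c4 = 5.
Cage h needs two cells with sum 8, which forces r3c5 = 3.
Row 4 now contains 4, leaving r4c1 = 5.
Completed grid: 1 4 3 2 5 / 3 5 4 1 2 / 4 1 2 5 3 / 5 2 1 3 4 / 2 3 5 4 1.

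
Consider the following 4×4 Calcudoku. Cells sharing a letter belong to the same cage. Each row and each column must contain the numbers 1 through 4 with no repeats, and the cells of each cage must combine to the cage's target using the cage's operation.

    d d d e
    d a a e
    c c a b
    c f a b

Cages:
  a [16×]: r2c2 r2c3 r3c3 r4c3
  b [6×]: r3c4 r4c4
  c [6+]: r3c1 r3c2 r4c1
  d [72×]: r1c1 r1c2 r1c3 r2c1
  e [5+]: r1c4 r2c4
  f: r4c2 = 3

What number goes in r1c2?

The 4 cells of cage d must have product 72, which forces r2c1 = 3.
Cage a has product 16; hence r2c2 = 2.
Cage f is given, so r4c2 = 3.
Row 4 already has 3, so r4c4 = 2.
Cage d needs product 72, so r1c1 = 2.
Column 2 already has 3; hence r1c2 = 4.
Cage d needs product 72, so r1c3 = 3.
4 is placed in row 1, so r1c4 = 1.
Column 4 already has 1, so r2c4 = 4.
Cage c has sum 6, leaving r3c1 = 4.
Column 2 already has 3, leaving r3c2 = 1.
Cage a needs product 16, leaving r3c3 = 2.
Column 4 now contains 2, so r3c4 = 3.
Row 4 already has 2, leaving r4c1 = 1.
Row 4 already has 1; hence r4c3 = 4.
4 is placed in row 2; hence r2c3 = 1.
The full grid is 2 4 3 1 / 3 2 1 4 / 4 1 2 3 / 1 3 4 2.

4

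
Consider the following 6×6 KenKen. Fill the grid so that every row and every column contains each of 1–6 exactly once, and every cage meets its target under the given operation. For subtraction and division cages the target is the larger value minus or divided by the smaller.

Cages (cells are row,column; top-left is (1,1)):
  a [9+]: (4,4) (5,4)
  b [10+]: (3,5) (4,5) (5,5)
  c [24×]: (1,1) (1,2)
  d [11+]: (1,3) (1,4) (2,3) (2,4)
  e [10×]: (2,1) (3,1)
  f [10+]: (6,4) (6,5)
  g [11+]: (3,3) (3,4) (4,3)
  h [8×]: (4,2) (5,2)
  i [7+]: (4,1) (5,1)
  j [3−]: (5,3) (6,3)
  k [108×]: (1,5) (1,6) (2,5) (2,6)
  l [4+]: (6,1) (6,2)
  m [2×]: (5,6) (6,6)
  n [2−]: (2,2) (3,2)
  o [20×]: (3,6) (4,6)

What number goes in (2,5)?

3

In row 6, 5 can only go at (6,3), so (6,3) = 5.
Cage j needs two cells with difference 3, which forces (5,3) = 2.
Row 5 already has 2, so (5,6) = 1.
1 is placed in column 6, leaving (6,6) = 2.
Cage h's pair has product 8, which forces (4,2) = 2.
Row 5 already has 2; hence (5,2) = 4.
The two cells of cage c must have product 24, so (1,1) = 4.
Column 2 already has 4, which forces (1,2) = 6.
Row 1 already has 6, which forces (1,6) = 3.
3 is placed in column 6, so (2,6) = 6.
4 is placed in column 1, so (4,1) = 1.
Column 1 already has 1, which forces (6,1) = 3.
Row 6 already has 3, leaving (6,2) = 1.
Row 1 already has 3, so (1,3) = 1.
The 4 cells of cage k must have product 108; hence (1,5) = 2.
Cage k needs product 108; hence (2,5) = 3.
Column 5 now contains 2, so (3,5) = 1.
Column 1 already has 3; hence (5,1) = 6.
Row 5 already has 6, leaving (5,5) = 5.
Row 1 now contains 2; hence (1,4) = 5.
Row 2 already has 3, leaving (2,2) = 5.
Row 2 already has 3, so (2,3) = 4.
Cage d has sum 11, so (2,4) = 1.
The two cells of cage n must have difference 2, so (3,2) = 3.
Row 3 already has 3; hence (3,3) = 6.
Column 3 now contains 6, so (4,3) = 3.
Cage a needs two cells with sum 9, leaving (4,4) = 6.
Cage b needs sum 10, so (4,5) = 4.
4 is placed in row 4, so (4,6) = 5.
Row 5 now contains 5, so (5,4) = 3.
Column 4 already has 6; hence (6,4) = 4.
Column 5 now contains 4, so (6,5) = 6.
Row 2 already has 5, leaving (2,1) = 2.
The two cells of cage e must have product 10; hence (3,1) = 5.
Column 4 now contains 4, which forces (3,4) = 2.
Column 6 already has 5, leaving (3,6) = 4.
Filled in: 4 6 1 5 2 3 / 2 5 4 1 3 6 / 5 3 6 2 1 4 / 1 2 3 6 4 5 / 6 4 2 3 5 1 / 3 1 5 4 6 2.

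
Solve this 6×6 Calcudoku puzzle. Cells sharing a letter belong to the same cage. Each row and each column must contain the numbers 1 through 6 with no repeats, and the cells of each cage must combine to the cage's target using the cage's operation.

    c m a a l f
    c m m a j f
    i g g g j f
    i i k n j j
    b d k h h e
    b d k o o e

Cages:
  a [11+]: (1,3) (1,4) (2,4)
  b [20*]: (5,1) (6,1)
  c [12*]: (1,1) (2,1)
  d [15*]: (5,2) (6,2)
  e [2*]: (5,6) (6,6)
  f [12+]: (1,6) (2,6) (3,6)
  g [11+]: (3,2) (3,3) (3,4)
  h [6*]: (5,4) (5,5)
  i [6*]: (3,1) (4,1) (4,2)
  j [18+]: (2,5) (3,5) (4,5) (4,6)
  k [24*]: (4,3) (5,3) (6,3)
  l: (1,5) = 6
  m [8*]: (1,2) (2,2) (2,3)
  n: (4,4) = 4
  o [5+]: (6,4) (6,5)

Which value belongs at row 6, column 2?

Cage l is a single given cell, leaving (1,5) = 6.
Cage n is given, which forces (4,4) = 4.
Cage j needs sum 18, leaving (4,6) = 6.
In row 4, 5 can only go at (4,5), so (4,5) = 5.
In row 6, 6 can only go at (6,3), so (6,3) = 6.
The 3 cells of cage k must have product 24, which forces (4,3) = 1.
Cage k has product 24, leaving (5,3) = 4.
4 is placed in column 3, so (2,3) = 2.
The 3 cells of cage i must have product 6, which forces (3,1) = 1.
Row 5 now contains 4, so (5,1) = 5.
Row 5 now contains 5, so (5,2) = 3.
Cage b needs two cells with product 20; hence (6,1) = 4.
Column 2 now contains 3, so (6,2) = 5.
The two cells of cage c must have product 12, leaving (1,1) = 2.
Cage c needs two cells with product 12, so (2,1) = 6.
Cage i has product 6; hence (4,1) = 3.
Column 2 now contains 3, which forces (4,2) = 2.
Cage h needs two cells with product 6; hence (5,4) = 6.
Cage h needs two cells with product 6, leaving (5,5) = 1.
Row 5 already has 1, leaving (5,6) = 2.
2 is placed in column 6, leaving (6,6) = 1.
Column 4 now contains 6, so (3,4) = 2.
2 is placed in column 4, so (6,4) = 3.
Row 6 now contains 3, which forces (6,5) = 2.
Cage a has sum 11, leaving (1,3) = 5.
The 3 cells of cage a must have sum 11, which forces (1,4) = 1.
Column 4 now contains 3, leaving (2,4) = 5.
Column 3 now contains 5, leaving (3,3) = 3.
Row 3 now contains 3; hence (3,5) = 4.
Row 3 now contains 4; hence (3,6) = 5.
Row 1 now contains 1, leaving (1,2) = 4.
4 is placed in row 1, so (1,6) = 3.
Cage m has product 8; hence (2,2) = 1.
Column 5 now contains 4, which forces (2,5) = 3.
Column 6 now contains 3, which forces (2,6) = 4.
Row 3 now contains 4, so (3,2) = 6.
The full grid is 2 4 5 1 6 3 / 6 1 2 5 3 4 / 1 6 3 2 4 5 / 3 2 1 4 5 6 / 5 3 4 6 1 2 / 4 5 6 3 2 1.

5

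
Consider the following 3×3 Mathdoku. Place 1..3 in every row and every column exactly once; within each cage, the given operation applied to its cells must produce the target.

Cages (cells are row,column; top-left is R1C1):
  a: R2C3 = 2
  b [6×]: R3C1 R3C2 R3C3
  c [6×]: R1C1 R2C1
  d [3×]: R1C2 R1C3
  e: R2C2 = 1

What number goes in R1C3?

Cage e is given; hence R2C2 = 1.
A is a freebie, so R2C3 = 2.
Cage c needs two cells with product 6; hence R1C1 = 2.
1 is placed in column 2, so R1C2 = 3.
The two cells of cage d must have product 3, which forces R1C3 = 1.
Row 2 now contains 2, so R2C1 = 3.
3 is placed in column 1, which forces R3C1 = 1.
Column 2 already has 3, leaving R3C2 = 2.
Column 3 already has 1, which forces R3C3 = 3.
Completed grid: 2 3 1 / 3 1 2 / 1 2 3.

1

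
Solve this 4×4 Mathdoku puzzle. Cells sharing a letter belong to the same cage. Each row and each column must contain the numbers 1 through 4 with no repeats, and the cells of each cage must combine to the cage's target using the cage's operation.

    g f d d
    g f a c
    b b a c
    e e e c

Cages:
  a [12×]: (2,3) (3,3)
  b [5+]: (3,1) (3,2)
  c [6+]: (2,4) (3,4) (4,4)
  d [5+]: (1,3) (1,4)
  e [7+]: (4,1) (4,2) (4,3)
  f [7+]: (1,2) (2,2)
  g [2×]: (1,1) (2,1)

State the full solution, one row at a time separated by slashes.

Row 4 needs a 3, and only (4,4) is open for it.
In column 1, 3 can only go at (3,1), so (3,1) = 3.
Cage a needs two cells with product 12, so (2,3) = 3.
The two cells of cage b must have sum 5, so (3,2) = 2.
3 is placed in row 3, which forces (3,3) = 4.
2 is placed in row 3, leaving (3,4) = 1.
The two cells of cage f must have sum 7; hence (1,2) = 3.
4 is placed in column 3, so (1,3) = 1.
Cage d's pair has sum 5; hence (1,4) = 4.
Row 2 already has 3, leaving (2,2) = 4.
Column 4 already has 1, so (2,4) = 2.
4 is placed in column 2, so (4,2) = 1.
1 is placed in column 3, leaving (4,3) = 2.
1 is placed in row 1, which forces (1,1) = 2.
Row 2 now contains 2, which forces (2,1) = 1.
Row 4 now contains 2; hence (4,1) = 4.

2 3 1 4 / 1 4 3 2 / 3 2 4 1 / 4 1 2 3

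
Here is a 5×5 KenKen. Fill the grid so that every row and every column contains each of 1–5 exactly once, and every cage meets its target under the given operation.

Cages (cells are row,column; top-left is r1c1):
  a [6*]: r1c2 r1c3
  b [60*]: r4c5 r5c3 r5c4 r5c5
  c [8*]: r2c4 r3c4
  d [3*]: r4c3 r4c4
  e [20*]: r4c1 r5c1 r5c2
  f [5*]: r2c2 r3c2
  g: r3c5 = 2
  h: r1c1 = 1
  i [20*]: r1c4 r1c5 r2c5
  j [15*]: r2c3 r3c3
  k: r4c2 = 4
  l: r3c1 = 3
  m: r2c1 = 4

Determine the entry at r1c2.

Cage h is a single given cell; hence r1c1 = 1.
Cage m is given, leaving r2c1 = 4.
Row 2 already has 4, so r2c4 = 2.
Cage l is given, so r3c1 = 3.
3 is placed in row 3, leaving r3c3 = 5.
Column 4 now contains 2, which forces r3c4 = 4.
G is a freebie, leaving r3c5 = 2.
Cage k is given; hence r4c2 = 4.
4 is placed in column 1; hence r5c1 = 5.
Column 4 already has 4, which forces r1c4 = 5.
Cage i needs product 20, which forces r1c5 = 4.
Cage f needs two cells with product 5, so r2c2 = 5.
Column 3 already has 5, so r2c3 = 3.
Cage i has product 20, leaving r2c5 = 1.
Row 3 now contains 5; hence r3c2 = 1.
Column 1 now contains 5, which forces r4c1 = 2.
Column 3 already has 3; hence r4c3 = 1.
Row 4 already has 1, so r4c4 = 3.
The 4 cells of cage b must have product 60, which forces r4c5 = 5.
Cage e needs product 20; hence r5c2 = 2.
Column 3 already has 1; hence r5c3 = 4.
Column 4 now contains 3, so r5c4 = 1.
Column 5 already has 1, so r5c5 = 3.
Column 2 already has 2, leaving r1c2 = 3.
Column 3 already has 3; hence r1c3 = 2.
Completed grid: 1 3 2 5 4 / 4 5 3 2 1 / 3 1 5 4 2 / 2 4 1 3 5 / 5 2 4 1 3.

3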